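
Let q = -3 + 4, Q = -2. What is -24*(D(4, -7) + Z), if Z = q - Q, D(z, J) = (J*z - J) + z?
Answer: 336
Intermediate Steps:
D(z, J) = z - J + J*z (D(z, J) = (-J + J*z) + z = z - J + J*z)
q = 1
Z = 3 (Z = 1 - 1*(-2) = 1 + 2 = 3)
-24*(D(4, -7) + Z) = -24*((4 - 1*(-7) - 7*4) + 3) = -24*((4 + 7 - 28) + 3) = -24*(-17 + 3) = -24*(-14) = 336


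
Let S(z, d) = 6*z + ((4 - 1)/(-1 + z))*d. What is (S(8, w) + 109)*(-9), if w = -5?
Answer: -9756/7 ≈ -1393.7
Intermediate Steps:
S(z, d) = 6*z + 3*d/(-1 + z) (S(z, d) = 6*z + (3/(-1 + z))*d = 6*z + 3*d/(-1 + z))
(S(8, w) + 109)*(-9) = (3*(-5 - 2*8 + 2*8**2)/(-1 + 8) + 109)*(-9) = (3*(-5 - 16 + 2*64)/7 + 109)*(-9) = (3*(1/7)*(-5 - 16 + 128) + 109)*(-9) = (3*(1/7)*107 + 109)*(-9) = (321/7 + 109)*(-9) = (1084/7)*(-9) = -9756/7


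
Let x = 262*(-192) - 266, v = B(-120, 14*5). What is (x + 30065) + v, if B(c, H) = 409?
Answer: -20096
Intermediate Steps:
v = 409
x = -50570 (x = -50304 - 266 = -50570)
(x + 30065) + v = (-50570 + 30065) + 409 = -20505 + 409 = -20096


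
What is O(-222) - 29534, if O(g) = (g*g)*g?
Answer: -10970582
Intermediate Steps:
O(g) = g³ (O(g) = g²*g = g³)
O(-222) - 29534 = (-222)³ - 29534 = -10941048 - 29534 = -10970582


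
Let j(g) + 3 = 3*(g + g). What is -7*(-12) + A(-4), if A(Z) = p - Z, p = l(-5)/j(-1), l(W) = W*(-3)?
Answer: 259/3 ≈ 86.333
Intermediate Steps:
j(g) = -3 + 6*g (j(g) = -3 + 3*(g + g) = -3 + 3*(2*g) = -3 + 6*g)
l(W) = -3*W
p = -5/3 (p = (-3*(-5))/(-3 + 6*(-1)) = 15/(-3 - 6) = 15/(-9) = 15*(-1/9) = -5/3 ≈ -1.6667)
A(Z) = -5/3 - Z
-7*(-12) + A(-4) = -7*(-12) + (-5/3 - 1*(-4)) = 84 + (-5/3 + 4) = 84 + 7/3 = 259/3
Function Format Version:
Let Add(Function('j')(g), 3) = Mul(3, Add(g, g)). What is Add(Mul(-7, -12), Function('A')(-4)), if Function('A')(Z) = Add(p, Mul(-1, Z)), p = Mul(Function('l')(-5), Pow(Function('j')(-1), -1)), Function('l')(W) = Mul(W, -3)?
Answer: Rational(259, 3) ≈ 86.333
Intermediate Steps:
Function('j')(g) = Add(-3, Mul(6, g)) (Function('j')(g) = Add(-3, Mul(3, Add(g, g))) = Add(-3, Mul(3, Mul(2, g))) = Add(-3, Mul(6, g)))
Function('l')(W) = Mul(-3, W)
p = Rational(-5, 3) (p = Mul(Mul(-3, -5), Pow(Add(-3, Mul(6, -1)), -1)) = Mul(15, Pow(Add(-3, -6), -1)) = Mul(15, Pow(-9, -1)) = Mul(15, Rational(-1, 9)) = Rational(-5, 3) ≈ -1.6667)
Function('A')(Z) = Add(Rational(-5, 3), Mul(-1, Z))
Add(Mul(-7, -12), Function('A')(-4)) = Add(Mul(-7, -12), Add(Rational(-5, 3), Mul(-1, -4))) = Add(84, Add(Rational(-5, 3), 4)) = Add(84, Rational(7, 3)) = Rational(259, 3)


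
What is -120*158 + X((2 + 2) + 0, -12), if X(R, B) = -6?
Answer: -18966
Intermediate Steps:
-120*158 + X((2 + 2) + 0, -12) = -120*158 - 6 = -18960 - 6 = -18966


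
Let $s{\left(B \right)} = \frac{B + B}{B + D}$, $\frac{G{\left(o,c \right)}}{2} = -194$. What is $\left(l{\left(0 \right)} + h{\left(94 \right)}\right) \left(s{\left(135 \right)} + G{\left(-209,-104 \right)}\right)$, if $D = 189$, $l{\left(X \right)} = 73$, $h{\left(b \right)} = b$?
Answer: $- \frac{387941}{6} \approx -64657.0$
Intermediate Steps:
$G{\left(o,c \right)} = -388$ ($G{\left(o,c \right)} = 2 \left(-194\right) = -388$)
$s{\left(B \right)} = \frac{2 B}{189 + B}$ ($s{\left(B \right)} = \frac{B + B}{B + 189} = \frac{2 B}{189 + B}$)
$\left(l{\left(0 \right)} + h{\left(94 \right)}\right) \left(s{\left(135 \right)} + G{\left(-209,-104 \right)}\right) = \left(73 + 94\right) \left(2 \cdot 135 \frac{1}{189 + 135} - 388\right) = 167 \left(2 \cdot 135 \cdot \frac{1}{324} - 388\right) = 167 \left(\frac{5}{6} - 388\right) = 167 \left(- \frac{2323}{6}\right) = - \frac{387941}{6}$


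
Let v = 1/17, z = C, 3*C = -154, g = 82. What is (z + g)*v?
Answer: 92/51 ≈ 1.8039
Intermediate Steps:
C = -154/3 (C = (1/3)*(-154) = -154/3 ≈ -51.333)
z = -154/3 ≈ -51.333
v = 1/17 ≈ 0.058824
(z + g)*v = (-154/3 + 82)*(1/17) = (92/3)*(1/17) = 92/51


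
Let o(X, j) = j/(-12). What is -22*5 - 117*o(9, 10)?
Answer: -25/2 ≈ -12.500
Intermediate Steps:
o(X, j) = -j/12 (o(X, j) = j*(-1/12) = -j/12)
-22*5 - 117*o(9, 10) = -22*5 - (-39)*10/4 = -110 - 117*(-⅚) = -110 + 195/2 = -25/2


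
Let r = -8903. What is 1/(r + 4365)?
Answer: -1/4538 ≈ -0.00022036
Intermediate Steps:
1/(r + 4365) = 1/(-8903 + 4365) = 1/(-4538) = -1/4538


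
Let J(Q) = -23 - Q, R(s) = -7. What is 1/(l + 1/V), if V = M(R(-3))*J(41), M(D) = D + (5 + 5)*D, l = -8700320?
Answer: -4928/42875176959 ≈ -1.1494e-7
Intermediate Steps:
M(D) = 11*D (M(D) = D + 10*D = 11*D)
V = 4928 (V = (11*(-7))*(-23 - 1*41) = -77*(-23 - 41) = -77*(-64) = 4928)
1/(l + 1/V) = 1/(-8700320 + 1/4928) = 1/(-42875176959/4928) = -4928/42875176959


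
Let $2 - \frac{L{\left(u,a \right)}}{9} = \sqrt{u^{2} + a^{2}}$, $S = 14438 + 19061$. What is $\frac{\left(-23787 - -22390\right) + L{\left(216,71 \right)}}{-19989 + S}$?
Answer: $- \frac{197}{1930} - \frac{9 \sqrt{51697}}{13510} \approx -0.25354$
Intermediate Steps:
$S = 33499$
$L{\left(u,a \right)} = 18 - 9 \sqrt{a^{2} + u^{2}}$ ($L{\left(u,a \right)} = 18 - 9 \sqrt{u^{2} + a^{2}} = 18 - 9 \sqrt{a^{2} + u^{2}}$)
$\frac{\left(-23787 - -22390\right) + L{\left(216,71 \right)}}{-19989 + S} = \frac{\left(-23787 - -22390\right) + \left(18 - 9 \sqrt{71^{2} + 216^{2}}\right)}{-19989 + 33499} = \frac{\left(-23787 + 22390\right) + \left(18 - 9 \sqrt{5041 + 46656}\right)}{13510} = \left(-1397 + \left(18 - 9 \sqrt{51697}\right)\right) \frac{1}{13510} = \left(-1379 - 9 \sqrt{51697}\right) \frac{1}{13510} = - \frac{197}{1930} - \frac{9 \sqrt{51697}}{13510}$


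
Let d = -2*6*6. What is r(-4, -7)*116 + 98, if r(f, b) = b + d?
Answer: -9066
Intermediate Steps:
d = -72 (d = -12*6 = -72)
r(f, b) = -72 + b (r(f, b) = b - 72 = -72 + b)
r(-4, -7)*116 + 98 = (-72 - 7)*116 + 98 = -79*116 + 98 = -9164 + 98 = -9066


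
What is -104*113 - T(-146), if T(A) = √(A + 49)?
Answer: -11752 - I*√97 ≈ -11752.0 - 9.8489*I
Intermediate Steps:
T(A) = √(49 + A)
-104*113 - T(-146) = -104*113 - √(49 - 146) = -11752 - √(-97) = -11752 - I*√97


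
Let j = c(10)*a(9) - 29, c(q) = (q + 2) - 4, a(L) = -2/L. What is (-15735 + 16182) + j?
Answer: 3746/9 ≈ 416.22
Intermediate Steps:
c(q) = -2 + q (c(q) = (2 + q) - 4 = -2 + q)
j = -277/9 (j = (-2 + 10)*(-2/9) - 29 = 8*(-2*1/9) - 29 = 8*(-2/9) - 29 = -16/9 - 29 = -277/9 ≈ -30.778)
(-15735 + 16182) + j = (-15735 + 16182) - 277/9 = 447 - 277/9 = 3746/9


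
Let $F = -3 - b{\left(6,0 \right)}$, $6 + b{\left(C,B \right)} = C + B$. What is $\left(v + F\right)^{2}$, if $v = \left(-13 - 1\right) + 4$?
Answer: $169$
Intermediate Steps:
$b{\left(C,B \right)} = -6 + B + C$ ($b{\left(C,B \right)} = -6 + \left(C + B\right) = -6 + \left(B + C\right) = -6 + B + C$)
$F = -3$ ($F = -3 - \left(-6 + 0 + 6\right) = -3 - 0 = -3 + 0 = -3$)
$v = -10$ ($v = -14 + 4 = -10$)
$\left(v + F\right)^{2} = \left(-10 - 3\right)^{2} = \left(-13\right)^{2} = 169$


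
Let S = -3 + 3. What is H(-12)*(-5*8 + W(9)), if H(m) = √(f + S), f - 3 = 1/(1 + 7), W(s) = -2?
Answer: -105*√2/2 ≈ -74.246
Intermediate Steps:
f = 25/8 (f = 3 + 1/(1 + 7) = 3 + 1/8 = 3 + ⅛ = 25/8 ≈ 3.1250)
S = 0
H(m) = 5*√2/4 (H(m) = √(25/8 + 0) = √(25/8) = 5*√2/4)
H(-12)*(-5*8 + W(9)) = (5*√2/4)*(-5*8 - 2) = (5*√2/4)*(-40 - 2) = (5*√2/4)*(-42) = -105*√2/2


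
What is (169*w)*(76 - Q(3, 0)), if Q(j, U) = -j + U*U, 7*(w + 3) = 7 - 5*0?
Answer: -26702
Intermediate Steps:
w = -2 (w = -3 + (7 - 5*0)/7 = -3 + (7 + 0)/7 = -3 + (⅐)*7 = -3 + 1 = -2)
Q(j, U) = U² - j (Q(j, U) = -j + U² = U² - j)
(169*w)*(76 - Q(3, 0)) = (169*(-2))*(76 - (0² - 1*3)) = -338*(76 - (0 - 3)) = -338*(76 - 1*(-3)) = -338*(76 + 3) = -338*79 = -26702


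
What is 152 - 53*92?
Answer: -4724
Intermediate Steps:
152 - 53*92 = 152 - 4876 = -4724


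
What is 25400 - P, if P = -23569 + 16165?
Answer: 32804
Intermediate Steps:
P = -7404
25400 - P = 25400 - 1*(-7404) = 25400 + 7404 = 32804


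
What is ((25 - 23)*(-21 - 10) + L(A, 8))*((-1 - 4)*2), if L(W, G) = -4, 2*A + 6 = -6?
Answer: 660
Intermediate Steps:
A = -6 (A = -3 + (1/2)*(-6) = -3 - 3 = -6)
((25 - 23)*(-21 - 10) + L(A, 8))*((-1 - 4)*2) = ((25 - 23)*(-21 - 10) - 4)*((-1 - 4)*2) = (2*(-31) - 4)*(-5*2) = (-62 - 4)*(-10) = -66*(-10) = 660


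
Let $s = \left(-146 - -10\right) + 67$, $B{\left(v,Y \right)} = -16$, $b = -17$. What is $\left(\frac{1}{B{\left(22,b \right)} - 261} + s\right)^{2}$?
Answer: $\frac{365344996}{76729} \approx 4761.5$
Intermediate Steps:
$s = -69$ ($s = \left(-146 + \left(-62 + 72\right)\right) + 67 = \left(-146 + 10\right) + 67 = -136 + 67 = -69$)
$\left(\frac{1}{B{\left(22,b \right)} - 261} + s\right)^{2} = \left(\frac{1}{-16 - 261} - 69\right)^{2} = \left(\frac{1}{-277} - 69\right)^{2} = \left(- \frac{1}{277} - 69\right)^{2} = \left(- \frac{19114}{277}\right)^{2} = \frac{365344996}{76729}$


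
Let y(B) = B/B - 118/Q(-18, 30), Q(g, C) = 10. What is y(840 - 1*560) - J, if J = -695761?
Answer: 3478751/5 ≈ 6.9575e+5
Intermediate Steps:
y(B) = -54/5 (y(B) = B/B - 118/10 = 1 - 118*⅒ = 1 - 59/5 = -54/5)
y(840 - 1*560) - J = -54/5 - 1*(-695761) = -54/5 + 695761 = 3478751/5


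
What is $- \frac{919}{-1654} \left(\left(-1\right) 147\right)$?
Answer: $- \frac{135093}{1654} \approx -81.677$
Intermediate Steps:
$- \frac{919}{-1654} \left(\left(-1\right) 147\right) = \left(-919\right) \left(- \frac{1}{1654}\right) \left(-147\right) = \frac{919}{1654} \left(-147\right) = - \frac{135093}{1654}$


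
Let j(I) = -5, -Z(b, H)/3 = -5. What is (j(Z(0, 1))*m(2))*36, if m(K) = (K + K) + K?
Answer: -1080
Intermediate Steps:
m(K) = 3*K (m(K) = 2*K + K = 3*K)
Z(b, H) = 15 (Z(b, H) = -3*(-5) = 15)
(j(Z(0, 1))*m(2))*36 = -15*2*36 = -5*6*36 = -30*36 = -1080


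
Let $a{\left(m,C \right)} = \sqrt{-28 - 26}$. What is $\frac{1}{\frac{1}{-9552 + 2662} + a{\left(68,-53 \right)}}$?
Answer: $- \frac{6890}{2563493401} - \frac{142416300 i \sqrt{6}}{2563493401} \approx -2.6877 \cdot 10^{-6} - 0.13608 i$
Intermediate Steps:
$a{\left(m,C \right)} = 3 i \sqrt{6}$ ($a{\left(m,C \right)} = \sqrt{-54} = 3 i \sqrt{6}$)
$\frac{1}{\frac{1}{-9552 + 2662} + a{\left(68,-53 \right)}} = \frac{1}{\frac{1}{-9552 + 2662} + 3 i \sqrt{6}} = \frac{1}{\frac{1}{-6890} + 3 i \sqrt{6}} = \frac{1}{- \frac{1}{6890} + 3 i \sqrt{6}}$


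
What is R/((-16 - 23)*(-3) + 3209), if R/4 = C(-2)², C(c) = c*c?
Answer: 32/1663 ≈ 0.019242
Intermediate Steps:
C(c) = c²
R = 64 (R = 4*((-2)²)² = 4*4² = 4*16 = 64)
R/((-16 - 23)*(-3) + 3209) = 64/((-16 - 23)*(-3) + 3209) = 64/(-39*(-3) + 3209) = 64/(117 + 3209) = 64/3326 = (1/3326)*64 = 32/1663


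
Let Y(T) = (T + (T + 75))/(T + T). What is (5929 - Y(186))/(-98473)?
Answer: -735047/12210652 ≈ -0.060197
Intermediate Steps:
Y(T) = (75 + 2*T)/(2*T) (Y(T) = (T + (75 + T))/((2*T)) = (75 + 2*T)*(1/(2*T)) = (75 + 2*T)/(2*T))
(5929 - Y(186))/(-98473) = (5929 - (75/2 + 186)/186)/(-98473) = (5929 - 447/(186*2))*(-1/98473) = (5929 - 1*149/124)*(-1/98473) = (5929 - 149/124)*(-1/98473) = (735047/124)*(-1/98473) = -735047/12210652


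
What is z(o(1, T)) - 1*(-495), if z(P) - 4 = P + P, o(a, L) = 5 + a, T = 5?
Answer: 511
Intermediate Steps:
z(P) = 4 + 2*P (z(P) = 4 + (P + P) = 4 + 2*P)
z(o(1, T)) - 1*(-495) = (4 + 2*(5 + 1)) - 1*(-495) = (4 + 2*6) + 495 = (4 + 12) + 495 = 16 + 495 = 511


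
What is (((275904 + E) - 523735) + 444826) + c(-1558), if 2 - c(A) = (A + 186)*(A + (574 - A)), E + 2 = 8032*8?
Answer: 1048779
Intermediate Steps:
E = 64254 (E = -2 + 8032*8 = -2 + 64256 = 64254)
c(A) = -106762 - 574*A (c(A) = 2 - (A + 186)*(A + (574 - A)) = 2 - (186 + A)*574 = 2 - (106764 + 574*A) = 2 + (-106764 - 574*A) = -106762 - 574*A)
(((275904 + E) - 523735) + 444826) + c(-1558) = (((275904 + 64254) - 523735) + 444826) + (-106762 - 574*(-1558)) = ((340158 - 523735) + 444826) + (-106762 + 894292) = (-183577 + 444826) + 787530 = 261249 + 787530 = 1048779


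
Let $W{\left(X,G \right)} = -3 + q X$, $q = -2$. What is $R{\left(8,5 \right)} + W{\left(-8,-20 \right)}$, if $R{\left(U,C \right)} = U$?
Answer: $21$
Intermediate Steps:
$W{\left(X,G \right)} = -3 - 2 X$
$R{\left(8,5 \right)} + W{\left(-8,-20 \right)} = 8 - -13 = 8 + \left(-3 + 16\right) = 8 + 13 = 21$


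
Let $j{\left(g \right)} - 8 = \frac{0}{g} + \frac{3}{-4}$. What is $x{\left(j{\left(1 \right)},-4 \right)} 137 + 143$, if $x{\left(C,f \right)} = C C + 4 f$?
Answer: $\frac{82433}{16} \approx 5152.1$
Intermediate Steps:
$j{\left(g \right)} = \frac{29}{4}$ ($j{\left(g \right)} = 8 + \left(\frac{0}{g} + \frac{3}{-4}\right) = 8 + \left(0 + 3 \left(- \frac{1}{4}\right)\right) = 8 + \left(0 - \frac{3}{4}\right) = 8 - \frac{3}{4} = \frac{29}{4}$)
$x{\left(C,f \right)} = C^{2} + 4 f$
$x{\left(j{\left(1 \right)},-4 \right)} 137 + 143 = \left(\left(\frac{29}{4}\right)^{2} + 4 \left(-4\right)\right) 137 + 143 = \left(\frac{841}{16} - 16\right) 137 + 143 = \frac{585}{16} \cdot 137 + 143 = \frac{80145}{16} + 143 = \frac{82433}{16}$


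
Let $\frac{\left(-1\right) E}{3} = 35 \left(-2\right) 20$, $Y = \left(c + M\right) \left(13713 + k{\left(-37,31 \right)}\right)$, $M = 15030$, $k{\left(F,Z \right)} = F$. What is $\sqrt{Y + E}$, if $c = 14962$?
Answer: $2 \sqrt{102543698} \approx 20253.0$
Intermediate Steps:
$Y = 410170592$ ($Y = \left(14962 + 15030\right) \left(13713 - 37\right) = 29992 \cdot 13676 = 410170592$)
$E = 4200$ ($E = - 3 \cdot 35 \left(-2\right) 20 = - 3 \left(\left(-70\right) 20\right) = \left(-3\right) \left(-1400\right) = 4200$)
$\sqrt{Y + E} = \sqrt{410170592 + 4200} = \sqrt{410174792} = 2 \sqrt{102543698}$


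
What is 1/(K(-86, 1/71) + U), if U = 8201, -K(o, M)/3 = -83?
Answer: 1/8450 ≈ 0.00011834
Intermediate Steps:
K(o, M) = 249 (K(o, M) = -3*(-83) = 249)
1/(K(-86, 1/71) + U) = 1/(249 + 8201) = 1/8450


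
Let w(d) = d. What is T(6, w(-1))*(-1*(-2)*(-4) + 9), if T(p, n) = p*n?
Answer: -6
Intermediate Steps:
T(p, n) = n*p
T(6, w(-1))*(-1*(-2)*(-4) + 9) = (-1*6)*(-1*(-2)*(-4) + 9) = -6*(2*(-4) + 9) = -6*(-8 + 9) = -6*1 = -6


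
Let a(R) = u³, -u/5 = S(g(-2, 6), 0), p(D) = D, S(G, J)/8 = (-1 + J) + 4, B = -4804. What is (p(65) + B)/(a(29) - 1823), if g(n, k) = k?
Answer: 4739/1729823 ≈ 0.0027396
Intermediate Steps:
S(G, J) = 24 + 8*J (S(G, J) = 8*((-1 + J) + 4) = 8*(3 + J) = 24 + 8*J)
u = -120 (u = -5*(24 + 8*0) = -5*(24 + 0) = -5*24 = -120)
a(R) = -1728000 (a(R) = (-120)³ = -1728000)
(p(65) + B)/(a(29) - 1823) = (65 - 4804)/(-1728000 - 1823) = -4739/(-1729823) = -4739*(-1/1729823) = 4739/1729823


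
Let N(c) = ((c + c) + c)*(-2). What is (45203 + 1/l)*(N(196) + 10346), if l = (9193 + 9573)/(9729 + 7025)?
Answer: 3889438315420/9383 ≈ 4.1452e+8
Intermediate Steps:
l = 9383/8377 (l = 18766/16754 = 18766*(1/16754) = 9383/8377 ≈ 1.1201)
N(c) = -6*c (N(c) = (2*c + c)*(-2) = (3*c)*(-2) = -6*c)
(45203 + 1/l)*(N(196) + 10346) = (45203 + 1/(9383/8377))*(-6*196 + 10346) = (45203 + 8377/9383)*(-1176 + 10346) = (424148126/9383)*9170 = 3889438315420/9383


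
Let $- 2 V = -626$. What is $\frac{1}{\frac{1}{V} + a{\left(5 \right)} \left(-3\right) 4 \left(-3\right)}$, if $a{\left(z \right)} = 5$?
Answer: $\frac{313}{56341} \approx 0.0055555$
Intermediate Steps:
$V = 313$ ($V = \left(- \frac{1}{2}\right) \left(-626\right) = 313$)
$\frac{1}{\frac{1}{V} + a{\left(5 \right)} \left(-3\right) 4 \left(-3\right)} = \frac{1}{\frac{1}{313} + 5 \left(-3\right) 4 \left(-3\right)} = \frac{1}{\frac{1}{313} - -180} = \frac{1}{\frac{1}{313} + 180} = \frac{1}{\frac{56341}{313}} = \frac{313}{56341}$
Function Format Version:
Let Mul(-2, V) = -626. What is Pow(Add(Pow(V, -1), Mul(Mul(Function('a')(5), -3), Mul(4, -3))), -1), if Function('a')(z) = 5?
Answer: Rational(313, 56341) ≈ 0.0055555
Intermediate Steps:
V = 313 (V = Mul(Rational(-1, 2), -626) = 313)
Pow(Add(Pow(V, -1), Mul(Mul(Function('a')(5), -3), Mul(4, -3))), -1) = Pow(Add(Pow(313, -1), Mul(Mul(5, -3), Mul(4, -3))), -1) = Pow(Add(Rational(1, 313), Mul(-15, -12)), -1) = Pow(Add(Rational(1, 313), 180), -1) = Pow(Rational(56341, 313), -1) = Rational(313, 56341)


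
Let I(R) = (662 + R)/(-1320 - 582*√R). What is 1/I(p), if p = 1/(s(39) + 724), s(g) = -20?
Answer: -929280/466049 - 4656*√11/466049 ≈ -2.0271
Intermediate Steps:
p = 1/704 (p = 1/(-20 + 724) = 1/704 ≈ 0.0014205)
I(R) = (662 + R)/(-1320 - 582*√R)
1/I(p) = 1/((-662 - 1*1/704)/(6*(220 + 97*√(1/704)))) = 1/((-662 - 1/704)/(6*(220 + 97*(√11/88)))) = 1/((⅙)*(-466049/704)/(220 + 97*√11/88)) = 1/(-466049/(4224*(220 + 97*√11/88))) = -929280/466049 - 4656*√11/466049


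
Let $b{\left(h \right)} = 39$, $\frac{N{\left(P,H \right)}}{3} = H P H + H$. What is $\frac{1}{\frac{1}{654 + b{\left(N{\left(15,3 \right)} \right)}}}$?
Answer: $693$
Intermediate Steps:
$N{\left(P,H \right)} = 3 H + 3 P H^{2}$ ($N{\left(P,H \right)} = 3 \left(H P H + H\right) = 3 \left(P H^{2} + H\right) = 3 \left(H + P H^{2}\right) = 3 H + 3 P H^{2}$)
$\frac{1}{\frac{1}{654 + b{\left(N{\left(15,3 \right)} \right)}}} = \frac{1}{\frac{1}{654 + 39}} = \frac{1}{\frac{1}{693}} = 693$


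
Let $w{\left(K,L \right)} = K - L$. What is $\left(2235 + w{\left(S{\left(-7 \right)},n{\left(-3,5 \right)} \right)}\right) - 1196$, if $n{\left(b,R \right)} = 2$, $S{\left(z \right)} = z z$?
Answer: $1086$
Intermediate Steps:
$S{\left(z \right)} = z^{2}$
$\left(2235 + w{\left(S{\left(-7 \right)},n{\left(-3,5 \right)} \right)}\right) - 1196 = \left(2235 + \left(\left(-7\right)^{2} - 2\right)\right) - 1196 = \left(2235 + \left(49 - 2\right)\right) - 1196 = \left(2235 + 47\right) - 1196 = 2282 - 1196 = 1086$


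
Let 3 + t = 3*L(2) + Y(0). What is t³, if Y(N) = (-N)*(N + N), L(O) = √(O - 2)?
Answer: -27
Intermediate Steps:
L(O) = √(-2 + O)
Y(N) = -2*N² (Y(N) = (-N)*(2*N) = -2*N²)
t = -3 (t = -3 + (3*√(-2 + 2) - 2*0²) = -3 + (3*√0 - 2*0) = -3 + (3*0 + 0) = -3 + (0 + 0) = -3 + 0 = -3)
t³ = (-3)³ = -27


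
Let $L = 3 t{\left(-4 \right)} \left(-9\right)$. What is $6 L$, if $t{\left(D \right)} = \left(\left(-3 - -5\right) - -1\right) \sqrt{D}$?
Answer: $- 972 i \approx - 972.0 i$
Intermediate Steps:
$t{\left(D \right)} = 3 \sqrt{D}$ ($t{\left(D \right)} = \left(\left(-3 + 5\right) + 1\right) \sqrt{D} = \left(2 + 1\right) \sqrt{D} = 3 \sqrt{D}$)
$L = - 162 i$ ($L = 3 \cdot 3 \sqrt{-4} \left(-9\right) = 3 \cdot 3 \cdot 2 i \left(-9\right) = 3 \cdot 6 i \left(-9\right) = 18 i \left(-9\right) = - 162 i \approx - 162.0 i$)
$6 L = 6 \left(- 162 i\right) = - 972 i$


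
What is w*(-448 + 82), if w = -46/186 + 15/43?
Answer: -49532/1333 ≈ -37.158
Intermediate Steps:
w = 406/3999 (w = -46*1/186 + 15*(1/43) = -23/93 + 15/43 = 406/3999 ≈ 0.10153)
w*(-448 + 82) = 406*(-448 + 82)/3999 = (406/3999)*(-366) = -49532/1333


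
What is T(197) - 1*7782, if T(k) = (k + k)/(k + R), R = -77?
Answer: -466723/60 ≈ -7778.7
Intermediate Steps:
T(k) = 2*k/(-77 + k) (T(k) = (k + k)/(k - 77) = (2*k)/(-77 + k) = 2*k/(-77 + k))
T(197) - 1*7782 = 2*197/(-77 + 197) - 1*7782 = 2*197/120 - 7782 = 2*197*(1/120) - 7782 = 197/60 - 7782 = -466723/60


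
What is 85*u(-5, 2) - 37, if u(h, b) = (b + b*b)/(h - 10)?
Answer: -71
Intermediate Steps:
u(h, b) = (b + b**2)/(-10 + h)
85*u(-5, 2) - 37 = 85*(2*(1 + 2)/(-10 - 5)) - 37 = 85*(2*3/(-15)) - 37 = 85*(2*(-1/15)*3) - 37 = 85*(-2/5) - 37 = -34 - 37 = -71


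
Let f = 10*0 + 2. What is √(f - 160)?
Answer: I*√158 ≈ 12.57*I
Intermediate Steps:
f = 2 (f = 0 + 2 = 2)
√(f - 160) = √(2 - 160) = √(-158) = I*√158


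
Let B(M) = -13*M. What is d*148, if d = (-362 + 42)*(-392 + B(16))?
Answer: 28416000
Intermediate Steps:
d = 192000 (d = (-362 + 42)*(-392 - 13*16) = -320*(-392 - 208) = -320*(-600) = 192000)
d*148 = 192000*148 = 28416000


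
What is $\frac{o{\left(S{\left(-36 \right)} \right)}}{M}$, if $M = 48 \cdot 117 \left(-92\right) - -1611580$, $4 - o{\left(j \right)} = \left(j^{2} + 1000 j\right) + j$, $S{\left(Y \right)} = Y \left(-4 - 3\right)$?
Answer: $- \frac{78938}{273727} \approx -0.28838$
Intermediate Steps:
$S{\left(Y \right)} = - 7 Y$ ($S{\left(Y \right)} = Y \left(-7\right) = - 7 Y$)
$o{\left(j \right)} = 4 - j^{2} - 1001 j$ ($o{\left(j \right)} = 4 - \left(\left(j^{2} + 1000 j\right) + j\right) = 4 - \left(j^{2} + 1001 j\right) = 4 - j^{2} - 1001 j$)
$M = 1094908$ ($M = 5616 \left(-92\right) + 1611580 = -516672 + 1611580 = 1094908$)
$\frac{o{\left(S{\left(-36 \right)} \right)}}{M} = \frac{4 - \left(\left(-7\right) \left(-36\right)\right)^{2} - 1001 \left(\left(-7\right) \left(-36\right)\right)}{1094908} = \left(4 - 252^{2} - 252252\right) \frac{1}{1094908} = \left(4 - 63504 - 252252\right) \frac{1}{1094908} = \left(-315752\right) \frac{1}{1094908} = - \frac{78938}{273727}$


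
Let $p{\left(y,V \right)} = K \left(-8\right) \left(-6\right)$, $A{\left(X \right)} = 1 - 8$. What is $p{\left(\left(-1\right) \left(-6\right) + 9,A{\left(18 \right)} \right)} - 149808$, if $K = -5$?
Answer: $-150048$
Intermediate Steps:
$A{\left(X \right)} = -7$ ($A{\left(X \right)} = 1 - 8 = -7$)
$p{\left(y,V \right)} = -240$ ($p{\left(y,V \right)} = \left(-5\right) \left(-8\right) \left(-6\right) = 40 \left(-6\right) = -240$)
$p{\left(\left(-1\right) \left(-6\right) + 9,A{\left(18 \right)} \right)} - 149808 = -240 - 149808 = -150048$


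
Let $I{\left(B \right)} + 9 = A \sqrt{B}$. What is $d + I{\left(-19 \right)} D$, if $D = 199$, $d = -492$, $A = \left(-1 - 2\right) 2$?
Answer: $-2283 - 1194 i \sqrt{19} \approx -2283.0 - 5204.5 i$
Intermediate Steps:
$A = -6$ ($A = \left(-3\right) 2 = -6$)
$I{\left(B \right)} = -9 - 6 \sqrt{B}$
$d + I{\left(-19 \right)} D = -492 + \left(-9 - 6 \sqrt{-19}\right) 199 = -492 + \left(-9 - 6 i \sqrt{19}\right) 199 = -492 - \left(1791 + 1194 i \sqrt{19}\right) = -2283 - 1194 i \sqrt{19}$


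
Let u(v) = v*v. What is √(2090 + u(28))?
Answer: √2874 ≈ 53.610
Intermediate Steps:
u(v) = v²
√(2090 + u(28)) = √(2090 + 28²) = √(2090 + 784) = √2874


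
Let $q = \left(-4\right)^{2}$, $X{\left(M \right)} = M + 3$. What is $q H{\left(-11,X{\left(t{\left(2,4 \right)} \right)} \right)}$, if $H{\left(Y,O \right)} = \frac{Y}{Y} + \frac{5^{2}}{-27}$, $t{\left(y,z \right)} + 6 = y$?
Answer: $\frac{32}{27} \approx 1.1852$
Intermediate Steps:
$t{\left(y,z \right)} = -6 + y$
$X{\left(M \right)} = 3 + M$
$H{\left(Y,O \right)} = \frac{2}{27}$ ($H{\left(Y,O \right)} = 1 + 25 \left(- \frac{1}{27}\right) = 1 - \frac{25}{27} = \frac{2}{27}$)
$q = 16$
$q H{\left(-11,X{\left(t{\left(2,4 \right)} \right)} \right)} = 16 \cdot \frac{2}{27} = \frac{32}{27}$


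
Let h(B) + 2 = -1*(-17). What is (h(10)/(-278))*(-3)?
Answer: 45/278 ≈ 0.16187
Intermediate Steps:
h(B) = 15 (h(B) = -2 - 1*(-17) = -2 + 17 = 15)
(h(10)/(-278))*(-3) = (15/(-278))*(-3) = (15*(-1/278))*(-3) = -15/278*(-3) = 45/278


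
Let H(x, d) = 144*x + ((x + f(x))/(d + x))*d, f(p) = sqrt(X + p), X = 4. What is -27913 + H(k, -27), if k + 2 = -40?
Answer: -781481/23 + 9*I*sqrt(38)/23 ≈ -33977.0 + 2.4122*I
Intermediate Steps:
k = -42 (k = -2 - 40 = -42)
f(p) = sqrt(4 + p)
H(x, d) = 144*x + d*(x + sqrt(4 + x))/(d + x) (H(x, d) = 144*x + ((x + sqrt(4 + x))/(d + x))*d = 144*x + d*(x + sqrt(4 + x))/(d + x))
-27913 + H(k, -27) = -27913 + (144*(-42)**2 - 27*sqrt(4 - 42) + 145*(-27)*(-42))/(-27 - 42) = -27913 + (144*1764 - 27*I*sqrt(38) + 164430)/(-69) = -27913 - (254016 - 27*I*sqrt(38) + 164430)/69 = -27913 - (418446 - 27*I*sqrt(38))/69 = -27913 + (-139482/23 + 9*I*sqrt(38)/23) = -781481/23 + 9*I*sqrt(38)/23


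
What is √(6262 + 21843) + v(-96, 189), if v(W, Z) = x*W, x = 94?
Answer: -9024 + √28105 ≈ -8856.4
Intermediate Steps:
v(W, Z) = 94*W
√(6262 + 21843) + v(-96, 189) = √(6262 + 21843) + 94*(-96) = √28105 - 9024 = -9024 + √28105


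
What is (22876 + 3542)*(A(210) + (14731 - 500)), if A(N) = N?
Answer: 381502338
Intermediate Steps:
(22876 + 3542)*(A(210) + (14731 - 500)) = (22876 + 3542)*(210 + (14731 - 500)) = 26418*(210 + 14231) = 26418*14441 = 381502338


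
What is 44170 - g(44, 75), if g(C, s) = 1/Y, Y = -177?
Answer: 7818091/177 ≈ 44170.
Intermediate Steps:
g(C, s) = -1/177 (g(C, s) = 1/(-177) = -1/177)
44170 - g(44, 75) = 44170 - 1*(-1/177) = 44170 + 1/177 = 7818091/177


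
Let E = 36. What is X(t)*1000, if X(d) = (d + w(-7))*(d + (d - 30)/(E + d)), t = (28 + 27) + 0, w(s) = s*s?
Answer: 40240000/7 ≈ 5.7486e+6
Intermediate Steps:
w(s) = s²
t = 55 (t = 55 + 0 = 55)
X(d) = (49 + d)*(d + (-30 + d)/(36 + d)) (X(d) = (d + (-7)²)*(d + (d - 30)/(36 + d)) = (d + 49)*(d + (-30 + d)/(36 + d)) = (49 + d)*(d + (-30 + d)/(36 + d)))
X(t)*1000 = ((-1470 + 55³ + 86*55² + 1783*55)/(36 + 55))*1000 = ((-1470 + 166375 + 86*3025 + 98065)/91)*1000 = ((-1470 + 166375 + 260150 + 98065)/91)*1000 = ((1/91)*523120)*1000 = (40240/7)*1000 = 40240000/7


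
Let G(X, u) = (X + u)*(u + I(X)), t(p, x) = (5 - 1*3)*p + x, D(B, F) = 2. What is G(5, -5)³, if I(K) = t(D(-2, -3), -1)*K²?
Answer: 0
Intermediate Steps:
t(p, x) = x + 2*p (t(p, x) = (5 - 3)*p + x = 2*p + x = x + 2*p)
I(K) = 3*K² (I(K) = (-1 + 2*2)*K² = (-1 + 4)*K² = 3*K²)
G(X, u) = (X + u)*(u + 3*X²)
G(5, -5)³ = ((-5)² + 3*5³ + 5*(-5) + 3*(-5)*5²)³ = (25 + 3*125 - 25 + 3*(-5)*25)³ = (25 + 375 - 25 - 375)³ = 0³ = 0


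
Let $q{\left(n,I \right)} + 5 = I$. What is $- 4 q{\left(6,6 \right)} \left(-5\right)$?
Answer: $20$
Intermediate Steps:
$q{\left(n,I \right)} = -5 + I$
$- 4 q{\left(6,6 \right)} \left(-5\right) = - 4 \left(-5 + 6\right) \left(-5\right) = \left(-4\right) 1 \left(-5\right) = \left(-4\right) \left(-5\right) = 20$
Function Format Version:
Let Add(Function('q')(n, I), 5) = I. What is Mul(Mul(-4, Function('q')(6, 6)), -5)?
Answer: 20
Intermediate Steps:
Function('q')(n, I) = Add(-5, I)
Mul(Mul(-4, Function('q')(6, 6)), -5) = Mul(Mul(-4, Add(-5, 6)), -5) = Mul(Mul(-4, 1), -5) = Mul(-4, -5) = 20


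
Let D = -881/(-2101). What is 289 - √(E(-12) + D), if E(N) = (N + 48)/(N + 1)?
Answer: 289 - I*√104095/191 ≈ 289.0 - 1.6892*I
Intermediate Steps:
D = 881/2101 (D = -881*(-1/2101) = 881/2101 ≈ 0.41932)
E(N) = (48 + N)/(1 + N)
289 - √(E(-12) + D) = 289 - √((48 - 12)/(1 - 12) + 881/2101) = 289 - √(36/(-11) + 881/2101) = 289 - √(-1/11*36 + 881/2101) = 289 - √(-36/11 + 881/2101) = 289 - √(-545/191) = 289 - I*√104095/191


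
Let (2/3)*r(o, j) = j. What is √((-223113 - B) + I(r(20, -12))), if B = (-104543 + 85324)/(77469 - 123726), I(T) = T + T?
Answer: 4*I*√29842190421099/46257 ≈ 472.39*I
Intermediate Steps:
r(o, j) = 3*j/2
I(T) = 2*T
B = 19219/46257 (B = -19219/(-46257) = -19219*(-1/46257) = 19219/46257 ≈ 0.41548)
√((-223113 - B) + I(r(20, -12))) = √((-223113 - 1*19219/46257) + 2*((3/2)*(-12))) = √((-223113 - 19219/46257) + 2*(-18)) = √(-10320557260/46257 - 36) = √(-10322222512/46257) = 4*I*√29842190421099/46257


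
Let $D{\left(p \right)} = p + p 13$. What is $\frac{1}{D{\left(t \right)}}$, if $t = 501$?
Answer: $\frac{1}{7014} \approx 0.00014257$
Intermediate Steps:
$D{\left(p \right)} = 14 p$ ($D{\left(p \right)} = p + 13 p = 14 p$)
$\frac{1}{D{\left(t \right)}} = \frac{1}{14 \cdot 501} = \frac{1}{7014}$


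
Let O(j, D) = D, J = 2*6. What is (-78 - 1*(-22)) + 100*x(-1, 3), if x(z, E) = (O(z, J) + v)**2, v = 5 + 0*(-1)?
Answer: 28844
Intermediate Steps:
v = 5 (v = 5 + 0 = 5)
J = 12
x(z, E) = 289 (x(z, E) = (12 + 5)**2 = 17**2 = 289)
(-78 - 1*(-22)) + 100*x(-1, 3) = (-78 - 1*(-22)) + 100*289 = (-78 + 22) + 28900 = -56 + 28900 = 28844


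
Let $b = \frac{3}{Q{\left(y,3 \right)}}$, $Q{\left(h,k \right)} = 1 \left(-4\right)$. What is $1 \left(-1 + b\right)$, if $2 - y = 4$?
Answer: $- \frac{7}{4} \approx -1.75$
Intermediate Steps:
$y = -2$ ($y = 2 - 4 = -2$)
$Q{\left(h,k \right)} = -4$
$b = - \frac{3}{4}$ ($b = \frac{3}{-4} = 3 \left(- \frac{1}{4}\right) = - \frac{3}{4} \approx -0.75$)
$1 \left(-1 + b\right) = 1 \left(-1 - \frac{3}{4}\right) = 1 \left(- \frac{7}{4}\right) = - \frac{7}{4}$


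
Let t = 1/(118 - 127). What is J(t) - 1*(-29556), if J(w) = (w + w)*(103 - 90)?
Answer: 265978/9 ≈ 29553.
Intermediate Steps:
t = -1/9 (t = 1/(-9) = -1/9 ≈ -0.11111)
J(w) = 26*w (J(w) = (2*w)*13 = 26*w)
J(t) - 1*(-29556) = 26*(-1/9) - 1*(-29556) = -26/9 + 29556 = 265978/9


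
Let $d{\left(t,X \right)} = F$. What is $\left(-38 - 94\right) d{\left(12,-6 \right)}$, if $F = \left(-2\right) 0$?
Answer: $0$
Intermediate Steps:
$F = 0$
$d{\left(t,X \right)} = 0$
$\left(-38 - 94\right) d{\left(12,-6 \right)} = \left(-38 - 94\right) 0 = \left(-132\right) 0 = 0$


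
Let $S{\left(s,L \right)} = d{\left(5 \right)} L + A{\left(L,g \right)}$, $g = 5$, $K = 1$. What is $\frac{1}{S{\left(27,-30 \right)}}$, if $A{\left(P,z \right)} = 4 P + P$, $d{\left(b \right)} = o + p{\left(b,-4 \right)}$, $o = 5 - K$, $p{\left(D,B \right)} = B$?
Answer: $- \frac{1}{150} \approx -0.0066667$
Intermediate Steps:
$o = 4$ ($o = 5 - 1 = 4$)
$d{\left(b \right)} = 0$ ($d{\left(b \right)} = 4 - 4 = 0$)
$A{\left(P,z \right)} = 5 P$
$S{\left(s,L \right)} = 5 L$ ($S{\left(s,L \right)} = 0 L + 5 L = 0 + 5 L = 5 L$)
$\frac{1}{S{\left(27,-30 \right)}} = \frac{1}{5 \left(-30\right)} = \frac{1}{-150} = - \frac{1}{150}$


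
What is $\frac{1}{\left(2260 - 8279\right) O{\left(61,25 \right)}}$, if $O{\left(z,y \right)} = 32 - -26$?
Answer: $- \frac{1}{349102} \approx -2.8645 \cdot 10^{-6}$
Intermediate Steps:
$O{\left(z,y \right)} = 58$ ($O{\left(z,y \right)} = 32 + 26 = 58$)
$\frac{1}{\left(2260 - 8279\right) O{\left(61,25 \right)}} = \frac{1}{\left(2260 - 8279\right) 58} = \frac{1}{-6019} \cdot \frac{1}{58} = \left(- \frac{1}{6019}\right) \frac{1}{58} = - \frac{1}{349102}$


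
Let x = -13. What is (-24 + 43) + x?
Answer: 6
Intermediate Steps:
(-24 + 43) + x = (-24 + 43) - 13 = 19 - 13 = 6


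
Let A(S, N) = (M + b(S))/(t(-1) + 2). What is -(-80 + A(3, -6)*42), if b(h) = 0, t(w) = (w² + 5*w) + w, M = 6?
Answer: 164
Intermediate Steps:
t(w) = w² + 6*w
A(S, N) = -2 (A(S, N) = (6 + 0)/(-(6 - 1) + 2) = 6/(-1*5 + 2) = 6/(-5 + 2) = 6/(-3) = 6*(-⅓) = -2)
-(-80 + A(3, -6)*42) = -(-80 - 2*42) = -(-80 - 84) = -1*(-164) = 164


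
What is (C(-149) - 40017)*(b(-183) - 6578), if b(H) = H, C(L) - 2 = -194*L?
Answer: 75107949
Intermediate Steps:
C(L) = 2 - 194*L
(C(-149) - 40017)*(b(-183) - 6578) = ((2 - 194*(-149)) - 40017)*(-183 - 6578) = ((2 + 28906) - 40017)*(-6761) = (28908 - 40017)*(-6761) = -11109*(-6761) = 75107949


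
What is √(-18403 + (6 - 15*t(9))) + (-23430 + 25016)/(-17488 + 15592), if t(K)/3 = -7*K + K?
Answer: -793/948 + I*√15967 ≈ -0.8365 + 126.36*I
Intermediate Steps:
t(K) = -18*K (t(K) = 3*(-7*K + K) = 3*(-6*K) = -18*K)
√(-18403 + (6 - 15*t(9))) + (-23430 + 25016)/(-17488 + 15592) = √(-18403 + (6 - (-270)*9)) + (-23430 + 25016)/(-17488 + 15592) = √(-18403 + (6 - 15*(-162))) + 1586/(-1896) = √(-18403 + (6 + 2430)) + 1586*(-1/1896) = √(-18403 + 2436) - 793/948 = √(-15967) - 793/948 = I*√15967 - 793/948 = -793/948 + I*√15967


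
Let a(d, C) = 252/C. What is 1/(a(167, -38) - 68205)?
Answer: -19/1296021 ≈ -1.4660e-5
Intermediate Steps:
1/(a(167, -38) - 68205) = 1/(252/(-38) - 68205) = 1/(252*(-1/38) - 68205) = 1/(-126/19 - 68205) = 1/(-1296021/19) = -19/1296021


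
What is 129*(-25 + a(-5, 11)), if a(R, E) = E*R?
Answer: -10320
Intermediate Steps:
129*(-25 + a(-5, 11)) = 129*(-25 + 11*(-5)) = 129*(-25 - 55) = 129*(-80) = -10320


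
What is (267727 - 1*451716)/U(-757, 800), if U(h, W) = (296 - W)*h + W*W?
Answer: -183989/1021528 ≈ -0.18011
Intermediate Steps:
U(h, W) = W² + h*(296 - W) (U(h, W) = h*(296 - W) + W² = W² + h*(296 - W))
(267727 - 1*451716)/U(-757, 800) = (267727 - 1*451716)/(800² + 296*(-757) - 1*800*(-757)) = (267727 - 451716)/(640000 - 224072 + 605600) = -183989/1021528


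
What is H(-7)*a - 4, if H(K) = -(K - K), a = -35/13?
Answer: -4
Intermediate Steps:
a = -35/13 (a = -35*1/13 = -35/13 ≈ -2.6923)
H(K) = 0 (H(K) = -1*0 = 0)
H(-7)*a - 4 = 0*(-35/13) - 4 = 0 - 4 = -4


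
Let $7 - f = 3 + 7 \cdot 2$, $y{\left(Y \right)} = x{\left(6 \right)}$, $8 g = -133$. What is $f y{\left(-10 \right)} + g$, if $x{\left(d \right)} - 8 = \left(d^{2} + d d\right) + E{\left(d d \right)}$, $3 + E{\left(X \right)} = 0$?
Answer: $- \frac{6293}{8} \approx -786.63$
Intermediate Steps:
$g = - \frac{133}{8}$ ($g = \frac{1}{8} \left(-133\right) = - \frac{133}{8} \approx -16.625$)
$E{\left(X \right)} = -3$ ($E{\left(X \right)} = -3 + 0 = -3$)
$x{\left(d \right)} = 5 + 2 d^{2}$ ($x{\left(d \right)} = 8 - \left(3 - d^{2} - d d\right) = 8 + \left(\left(d^{2} + d^{2}\right) - 3\right) = 8 + \left(2 d^{2} - 3\right) = 8 + \left(-3 + 2 d^{2}\right) = 5 + 2 d^{2}$)
$y{\left(Y \right)} = 77$ ($y{\left(Y \right)} = 5 + 2 \cdot 6^{2} = 5 + 2 \cdot 36 = 5 + 72 = 77$)
$f = -10$ ($f = 7 - \left(3 + 7 \cdot 2\right) = 7 - \left(3 + 14\right) = 7 - 17 = -10$)
$f y{\left(-10 \right)} + g = \left(-10\right) 77 - \frac{133}{8} = -770 - \frac{133}{8} = - \frac{6293}{8}$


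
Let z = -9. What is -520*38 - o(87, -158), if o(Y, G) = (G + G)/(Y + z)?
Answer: -770482/39 ≈ -19756.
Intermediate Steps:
o(Y, G) = 2*G/(-9 + Y) (o(Y, G) = (G + G)/(Y - 9) = (2*G)/(-9 + Y) = 2*G/(-9 + Y))
-520*38 - o(87, -158) = -520*38 - 2*(-158)/(-9 + 87) = -19760 - 2*(-158)/78 = -19760 - 1*(-158/39) = -19760 + 158/39 = -770482/39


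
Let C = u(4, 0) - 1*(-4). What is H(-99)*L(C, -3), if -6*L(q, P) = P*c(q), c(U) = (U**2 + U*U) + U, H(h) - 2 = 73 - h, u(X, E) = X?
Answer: 11832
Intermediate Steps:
H(h) = 75 - h (H(h) = 2 + (73 - h) = 75 - h)
c(U) = U + 2*U**2 (c(U) = (U**2 + U**2) + U = 2*U**2 + U = U + 2*U**2)
C = 8 (C = 4 - 1*(-4) = 4 + 4 = 8)
L(q, P) = -P*q*(1 + 2*q)/6
H(-99)*L(C, -3) = (75 - 1*(-99))*(-1/6*(-3)*8*(1 + 2*8)) = (75 + 99)*(-1/6*(-3)*8*(1 + 16)) = 174*(-1/6*(-3)*8*17) = 174*68 = 11832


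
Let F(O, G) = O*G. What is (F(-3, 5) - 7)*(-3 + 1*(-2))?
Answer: 110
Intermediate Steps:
F(O, G) = G*O
(F(-3, 5) - 7)*(-3 + 1*(-2)) = (5*(-3) - 7)*(-3 + 1*(-2)) = (-15 - 7)*(-3 - 2) = -22*(-5) = 110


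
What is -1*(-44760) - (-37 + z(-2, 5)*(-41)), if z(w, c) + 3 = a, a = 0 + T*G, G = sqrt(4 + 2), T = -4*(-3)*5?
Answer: 44674 + 2460*sqrt(6) ≈ 50700.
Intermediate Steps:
T = 60 (T = 12*5 = 60)
G = sqrt(6) ≈ 2.4495
a = 60*sqrt(6) (a = 0 + 60*sqrt(6) = 60*sqrt(6) ≈ 146.97)
z(w, c) = -3 + 60*sqrt(6)
-1*(-44760) - (-37 + z(-2, 5)*(-41)) = -1*(-44760) - (-37 + (-3 + 60*sqrt(6))*(-41)) = 44760 - (-37 + (123 - 2460*sqrt(6))) = 44760 - (86 - 2460*sqrt(6)) = 44760 + (-86 + 2460*sqrt(6)) = 44674 + 2460*sqrt(6)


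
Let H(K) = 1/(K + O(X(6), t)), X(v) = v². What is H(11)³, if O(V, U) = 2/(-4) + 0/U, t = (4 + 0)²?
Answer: 8/9261 ≈ 0.00086384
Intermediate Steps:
t = 16 (t = 4² = 16)
O(V, U) = -½ (O(V, U) = 2*(-¼) + 0 = -½ + 0 = -½)
H(K) = 1/(-½ + K) (H(K) = 1/(K - ½) = 1/(-½ + K))
H(11)³ = (2/(-1 + 2*11))³ = (2/(-1 + 22))³ = (2/21)³ = 8/9261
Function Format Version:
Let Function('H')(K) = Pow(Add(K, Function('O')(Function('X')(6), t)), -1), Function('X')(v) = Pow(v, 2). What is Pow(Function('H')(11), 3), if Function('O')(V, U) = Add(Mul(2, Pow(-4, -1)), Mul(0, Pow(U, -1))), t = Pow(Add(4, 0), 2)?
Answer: Rational(8, 9261) ≈ 0.00086384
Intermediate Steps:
t = 16 (t = Pow(4, 2) = 16)
Function('O')(V, U) = Rational(-1, 2) (Function('O')(V, U) = Add(Mul(2, Rational(-1, 4)), 0) = Add(Rational(-1, 2), 0) = Rational(-1, 2))
Function('H')(K) = Pow(Add(Rational(-1, 2), K), -1) (Function('H')(K) = Pow(Add(K, Rational(-1, 2)), -1) = Pow(Add(Rational(-1, 2), K), -1))
Pow(Function('H')(11), 3) = Pow(Mul(2, Pow(Add(-1, Mul(2, 11)), -1)), 3) = Pow(Mul(2, Pow(Add(-1, 22), -1)), 3) = Pow(Mul(2, Pow(21, -1)), 3) = Pow(Mul(2, Rational(1, 21)), 3) = Pow(Rational(2, 21), 3) = Rational(8, 9261)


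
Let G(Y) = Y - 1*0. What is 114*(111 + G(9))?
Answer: 13680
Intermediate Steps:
G(Y) = Y (G(Y) = Y + 0 = Y)
114*(111 + G(9)) = 114*(111 + 9) = 114*120 = 13680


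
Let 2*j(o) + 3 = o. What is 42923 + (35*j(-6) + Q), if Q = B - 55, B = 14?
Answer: 85449/2 ≈ 42725.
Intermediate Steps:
j(o) = -3/2 + o/2
Q = -41 (Q = 14 - 55 = -41)
42923 + (35*j(-6) + Q) = 42923 + (35*(-3/2 + (½)*(-6)) - 41) = 42923 + (35*(-3/2 - 3) - 41) = 42923 + (35*(-9/2) - 41) = 42923 + (-315/2 - 41) = 42923 - 397/2 = 85449/2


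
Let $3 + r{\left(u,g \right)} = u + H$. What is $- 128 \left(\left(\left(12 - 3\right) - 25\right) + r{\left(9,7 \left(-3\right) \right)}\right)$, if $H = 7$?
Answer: $384$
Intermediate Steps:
$r{\left(u,g \right)} = 4 + u$ ($r{\left(u,g \right)} = -3 + \left(u + 7\right) = -3 + \left(7 + u\right) = 4 + u$)
$- 128 \left(\left(\left(12 - 3\right) - 25\right) + r{\left(9,7 \left(-3\right) \right)}\right) = - 128 \left(\left(\left(12 - 3\right) - 25\right) + \left(4 + 9\right)\right) = - 128 \left(\left(9 - 25\right) + 13\right) = - 128 \left(-16 + 13\right) = \left(-128\right) \left(-3\right) = 384$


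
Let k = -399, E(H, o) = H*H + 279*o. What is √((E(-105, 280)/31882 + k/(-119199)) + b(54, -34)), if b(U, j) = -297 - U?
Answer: I*√558757410088766448590/1266767506 ≈ 18.66*I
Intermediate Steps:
E(H, o) = H² + 279*o
√((E(-105, 280)/31882 + k/(-119199)) + b(54, -34)) = √((((-105)² + 279*280)/31882 - 399/(-119199)) + (-297 - 1*54)) = √(((11025 + 78120)*(1/31882) - 399*(-1/119199)) + (-297 - 54)) = √((89145*(1/31882) + 133/39733) - 351) = √((89145/31882 + 133/39733) - 351) = √(3546238591/1266767506 - 351) = √(-441089156015/1266767506) = I*√558757410088766448590/1266767506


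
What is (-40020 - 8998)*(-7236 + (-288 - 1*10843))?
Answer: 900313606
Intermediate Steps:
(-40020 - 8998)*(-7236 + (-288 - 1*10843)) = -49018*(-7236 + (-288 - 10843)) = -49018*(-7236 - 11131) = -49018*(-18367) = 900313606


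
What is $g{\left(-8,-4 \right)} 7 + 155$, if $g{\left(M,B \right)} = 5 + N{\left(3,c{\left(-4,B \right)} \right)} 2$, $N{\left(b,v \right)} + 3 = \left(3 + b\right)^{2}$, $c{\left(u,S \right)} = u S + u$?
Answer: $652$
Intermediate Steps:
$c{\left(u,S \right)} = u + S u$ ($c{\left(u,S \right)} = S u + u = u + S u$)
$N{\left(b,v \right)} = -3 + \left(3 + b\right)^{2}$
$g{\left(M,B \right)} = 71$ ($g{\left(M,B \right)} = 5 + \left(-3 + \left(3 + 3\right)^{2}\right) 2 = 5 + \left(-3 + 6^{2}\right) 2 = 5 + \left(-3 + 36\right) 2 = 5 + 33 \cdot 2 = 5 + 66 = 71$)
$g{\left(-8,-4 \right)} 7 + 155 = 71 \cdot 7 + 155 = 497 + 155 = 652$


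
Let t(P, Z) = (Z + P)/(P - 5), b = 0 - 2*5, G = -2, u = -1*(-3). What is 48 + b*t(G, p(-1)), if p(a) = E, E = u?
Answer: 346/7 ≈ 49.429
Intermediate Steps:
u = 3
E = 3
p(a) = 3
b = -10 (b = 0 - 10 = -10)
t(P, Z) = (P + Z)/(-5 + P)
48 + b*t(G, p(-1)) = 48 - 10*(-2 + 3)/(-5 - 2) = 48 - 10/(-7) = 48 - (-10)/7 = 48 - 10*(-1/7) = 48 + 10/7 = 346/7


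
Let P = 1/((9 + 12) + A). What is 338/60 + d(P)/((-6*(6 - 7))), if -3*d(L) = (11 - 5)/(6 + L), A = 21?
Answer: 42337/7590 ≈ 5.5780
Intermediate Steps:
P = 1/42 (P = 1/((9 + 12) + 21) = 1/(21 + 21) = 1/42 ≈ 0.023810)
d(L) = -2/(6 + L) (d(L) = -(11 - 5)/(3*(6 + L)) = -2/(6 + L))
338/60 + d(P)/((-6*(6 - 7))) = 338/60 + (-2/(6 + 1/42))/((-6*(6 - 7))) = 338*(1/60) + (-2/253/42)/((-6*(-1))) = 169/30 - 2*42/253/6 = 169/30 - 84/253*⅙ = 169/30 - 14/253 = 42337/7590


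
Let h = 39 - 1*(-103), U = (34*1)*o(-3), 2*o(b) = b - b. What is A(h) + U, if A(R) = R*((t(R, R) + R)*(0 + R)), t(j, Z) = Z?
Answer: 5726576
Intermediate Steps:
o(b) = 0 (o(b) = (b - b)/2 = (1/2)*0 = 0)
U = 0 (U = (34*1)*0 = 34*0 = 0)
h = 142 (h = 39 + 103 = 142)
A(R) = 2*R**3 (A(R) = R*((R + R)*(0 + R)) = R*((2*R)*R) = R*(2*R**2) = 2*R**3)
A(h) + U = 2*142**3 + 0 = 2*2863288 + 0 = 5726576 + 0 = 5726576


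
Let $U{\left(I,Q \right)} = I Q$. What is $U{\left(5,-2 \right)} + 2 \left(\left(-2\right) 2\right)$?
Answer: $-18$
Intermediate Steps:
$U{\left(5,-2 \right)} + 2 \left(\left(-2\right) 2\right) = 5 \left(-2\right) + 2 \left(\left(-2\right) 2\right) = -10 + 2 \left(-4\right) = -10 - 8 = -18$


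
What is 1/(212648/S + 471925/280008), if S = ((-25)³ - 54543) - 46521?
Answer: -32673853512/4474684859 ≈ -7.3019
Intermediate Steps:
S = -116689 (S = (-15625 - 54543) - 46521 = -70168 - 46521 = -116689)
1/(212648/S + 471925/280008) = 1/(212648/(-116689) + 471925/280008) = 1/(212648*(-1/116689) + 471925*(1/280008)) = 1/(-212648/116689 + 471925/280008) = 1/(-4474684859/32673853512) = -32673853512/4474684859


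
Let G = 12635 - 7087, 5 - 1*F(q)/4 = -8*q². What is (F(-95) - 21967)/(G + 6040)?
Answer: 266853/11588 ≈ 23.028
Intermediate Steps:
F(q) = 20 + 32*q² (F(q) = 20 - (-32)*q² = 20 + 32*q²)
G = 5548
(F(-95) - 21967)/(G + 6040) = ((20 + 32*(-95)²) - 21967)/(5548 + 6040) = ((20 + 32*9025) - 21967)/11588 = ((20 + 288800) - 21967)*(1/11588) = (288820 - 21967)*(1/11588) = 266853*(1/11588) = 266853/11588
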